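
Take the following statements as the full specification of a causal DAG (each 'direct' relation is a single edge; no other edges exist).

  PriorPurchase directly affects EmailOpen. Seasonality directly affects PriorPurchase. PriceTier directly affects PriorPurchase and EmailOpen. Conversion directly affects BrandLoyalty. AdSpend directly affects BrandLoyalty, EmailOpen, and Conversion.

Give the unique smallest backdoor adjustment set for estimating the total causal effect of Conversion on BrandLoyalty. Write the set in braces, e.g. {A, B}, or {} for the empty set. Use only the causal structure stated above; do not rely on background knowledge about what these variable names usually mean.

{AdSpend}

Variables eligible for adjustment (non-descendants of Conversion, excluding Conversion and BrandLoyalty): {AdSpend, EmailOpen, PriceTier, PriorPurchase, Seasonality}.
Backdoor paths from Conversion to BrandLoyalty:
  P1: Conversion <- AdSpend -> BrandLoyalty
The empty set is not sufficient: P1 (Conversion <- AdSpend -> BrandLoyalty) has no collider blocking it and no conditioned non-collider, so it is open.
Try {AdSpend}:
  P1: blocked at fork node AdSpend ∈ conditioning set.
{AdSpend} contains no descendant of Conversion and blocks every backdoor path.
No other singleton works — e.g. {Seasonality} leaves P1 open — so {AdSpend} is the unique smallest valid adjustment set.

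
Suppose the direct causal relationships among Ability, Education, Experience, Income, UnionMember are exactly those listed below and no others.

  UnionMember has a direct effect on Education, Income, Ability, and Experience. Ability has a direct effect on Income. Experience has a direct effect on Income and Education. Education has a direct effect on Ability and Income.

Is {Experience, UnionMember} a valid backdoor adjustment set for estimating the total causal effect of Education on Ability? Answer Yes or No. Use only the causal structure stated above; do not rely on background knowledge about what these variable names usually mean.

Backdoor paths from Education to Ability (paths whose first edge points into Education):
  P1: Education <- UnionMember -> Experience -> Income <- Ability
  P2: Education <- UnionMember -> Ability
  P3: Education <- UnionMember -> Income <- Ability
  P4: Education <- Experience <- UnionMember -> Ability
  P5: Education <- Experience <- UnionMember -> Income <- Ability
  P6: Education <- Experience -> Income <- UnionMember -> Ability
  P7: Education <- Experience -> Income <- Ability
Condition 1 (no descendant of Education in the set): holds — descendants of Education are {Ability, Income}; none are in {Experience, UnionMember}.
Condition 2 (every backdoor path blocked by {Experience, UnionMember}):
  P1: blocked at fork node UnionMember ∈ conditioning set.
  P2: blocked at fork node UnionMember ∈ conditioning set.
  P3: blocked at fork node UnionMember ∈ conditioning set.
  P4: blocked at chain node Experience ∈ conditioning set.
  P5: blocked at chain node Experience ∈ conditioning set.
  P6: blocked at fork node Experience ∈ conditioning set.
  P7: blocked at fork node Experience ∈ conditioning set.
{Experience, UnionMember} satisfies the backdoor criterion.

Yes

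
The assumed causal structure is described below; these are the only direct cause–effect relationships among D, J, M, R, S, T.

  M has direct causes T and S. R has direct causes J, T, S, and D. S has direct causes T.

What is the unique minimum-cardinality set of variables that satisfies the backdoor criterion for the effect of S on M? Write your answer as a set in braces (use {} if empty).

Variables eligible for adjustment (non-descendants of S, excluding S and M): {D, J, T}.
Backdoor paths from S to M:
  P1: S <- T -> M
The empty set is not sufficient: P1 (S <- T -> M) has no collider blocking it and no conditioned non-collider, so it is open.
Try {T}:
  P1: blocked at fork node T ∈ conditioning set.
{T} contains no descendant of S and blocks every backdoor path.
No other singleton works — e.g. {D} leaves P1 open — so {T} is the unique smallest valid adjustment set.

{T}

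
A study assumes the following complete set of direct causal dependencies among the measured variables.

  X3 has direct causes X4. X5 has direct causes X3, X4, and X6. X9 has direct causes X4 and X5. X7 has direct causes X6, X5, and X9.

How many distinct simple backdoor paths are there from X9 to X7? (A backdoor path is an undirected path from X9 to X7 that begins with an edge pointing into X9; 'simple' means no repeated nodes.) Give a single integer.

6

A backdoor path from X9 to X7 is any simple undirected path whose first edge points into X9 (i.e. leaves X9 via a parent).
Parents of X9: {X4, X5}.
Enumerating:
  P1: X9 <- X4 -> X3 -> X5 <- X6 -> X7
  P2: X9 <- X4 -> X3 -> X5 -> X7
  P3: X9 <- X4 -> X5 <- X6 -> X7
  P4: X9 <- X4 -> X5 -> X7
  P5: X9 <- X5 <- X6 -> X7
  P6: X9 <- X5 -> X7
That exhausts the simple backdoor paths. Count: 6.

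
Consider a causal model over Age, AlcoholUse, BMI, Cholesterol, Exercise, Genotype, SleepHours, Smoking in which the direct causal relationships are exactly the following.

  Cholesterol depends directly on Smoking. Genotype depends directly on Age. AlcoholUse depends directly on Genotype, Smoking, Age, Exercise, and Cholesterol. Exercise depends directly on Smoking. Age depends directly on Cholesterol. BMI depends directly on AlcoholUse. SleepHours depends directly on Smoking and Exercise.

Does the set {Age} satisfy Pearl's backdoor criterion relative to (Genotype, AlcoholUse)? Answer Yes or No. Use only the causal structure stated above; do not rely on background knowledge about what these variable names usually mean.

Yes

Backdoor paths from Genotype to AlcoholUse (paths whose first edge points into Genotype):
  P1: Genotype <- Age <- Cholesterol <- Smoking -> Exercise -> AlcoholUse
  P2: Genotype <- Age <- Cholesterol <- Smoking -> SleepHours <- Exercise -> AlcoholUse
  P3: Genotype <- Age <- Cholesterol <- Smoking -> AlcoholUse
  P4: Genotype <- Age <- Cholesterol -> AlcoholUse
  P5: Genotype <- Age -> AlcoholUse
Condition 1 (no descendant of Genotype in the set): holds — descendants of Genotype are {AlcoholUse, BMI}; none are in {Age}.
Condition 2 (every backdoor path blocked by {Age}):
  P1: blocked at chain node Age ∈ conditioning set.
  P2: blocked at chain node Age ∈ conditioning set.
  P3: blocked at chain node Age ∈ conditioning set.
  P4: blocked at chain node Age ∈ conditioning set.
  P5: blocked at fork node Age ∈ conditioning set.
{Age} satisfies the backdoor criterion.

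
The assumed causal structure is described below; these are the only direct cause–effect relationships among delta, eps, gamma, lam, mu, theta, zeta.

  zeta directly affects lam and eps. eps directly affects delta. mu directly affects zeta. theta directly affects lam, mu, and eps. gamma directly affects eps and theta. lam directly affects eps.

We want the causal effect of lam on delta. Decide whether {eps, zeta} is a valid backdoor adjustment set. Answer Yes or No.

Backdoor paths from lam to delta (paths whose first edge points into lam):
  P1: lam <- theta <- gamma -> eps -> delta
  P2: lam <- theta -> mu -> zeta -> eps -> delta
  P3: lam <- theta -> eps -> delta
  P4: lam <- zeta <- mu <- theta <- gamma -> eps -> delta
  P5: lam <- zeta <- mu <- theta -> eps -> delta
  P6: lam <- zeta -> eps -> delta
Condition 1 (no descendant of lam in the set): FAILS — eps is a descendant of lam.
Condition 2 (every backdoor path blocked by {eps, zeta}):
  P1: blocked at chain node eps ∈ conditioning set.
  P2: blocked at chain node zeta ∈ conditioning set.
  P3: blocked at chain node eps ∈ conditioning set.
  P4: blocked at chain node zeta ∈ conditioning set.
  P5: blocked at chain node zeta ∈ conditioning set.
  P6: blocked at fork node zeta ∈ conditioning set.
{eps, zeta} does not satisfy the backdoor criterion.

No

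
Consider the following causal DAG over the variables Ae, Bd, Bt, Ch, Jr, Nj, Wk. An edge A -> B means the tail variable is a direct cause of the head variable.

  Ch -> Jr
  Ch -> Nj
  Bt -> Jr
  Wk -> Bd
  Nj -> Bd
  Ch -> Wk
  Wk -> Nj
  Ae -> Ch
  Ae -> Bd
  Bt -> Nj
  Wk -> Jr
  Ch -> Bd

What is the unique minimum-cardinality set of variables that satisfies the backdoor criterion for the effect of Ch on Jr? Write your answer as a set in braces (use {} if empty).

{}

Variables eligible for adjustment (non-descendants of Ch, excluding Ch and Jr): {Ae, Bt}.
Backdoor paths from Ch to Jr:
  P1: Ch <- Ae -> Bd <- Wk -> Jr
  P2: Ch <- Ae -> Bd <- Wk -> Nj <- Bt -> Jr
  P3: Ch <- Ae -> Bd <- Nj <- Bt -> Jr
  P4: Ch <- Ae -> Bd <- Nj <- Wk -> Jr
Each backdoor path contains an unconditioned collider, so every path is already blocked with the empty conditioning set:
  P1: blocked at collider Bd (neither it nor any descendant is in the conditioning set).
  P2: blocked at collider Bd (neither it nor any descendant is in the conditioning set).
  P3: blocked at collider Bd (neither it nor any descendant is in the conditioning set).
  P4: blocked at collider Bd (neither it nor any descendant is in the conditioning set).
The empty set is therefore the unique smallest valid set.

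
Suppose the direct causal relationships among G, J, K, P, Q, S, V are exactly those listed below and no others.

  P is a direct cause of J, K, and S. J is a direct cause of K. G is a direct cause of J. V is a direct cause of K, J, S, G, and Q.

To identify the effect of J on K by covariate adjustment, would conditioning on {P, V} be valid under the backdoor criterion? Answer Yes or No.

Backdoor paths from J to K (paths whose first edge points into J):
  P1: J <- P -> K
  P2: J <- P -> S <- V -> K
  P3: J <- V -> K
  P4: J <- V -> S <- P -> K
  P5: J <- G <- V -> K
  P6: J <- G <- V -> S <- P -> K
Condition 1 (no descendant of J in the set): holds — descendants of J are {K}; none are in {P, V}.
Condition 2 (every backdoor path blocked by {P, V}):
  P1: blocked at fork node P ∈ conditioning set.
  P2: blocked at fork node P ∈ conditioning set.
  P3: blocked at fork node V ∈ conditioning set.
  P4: blocked at fork node V ∈ conditioning set.
  P5: blocked at fork node V ∈ conditioning set.
  P6: blocked at fork node V ∈ conditioning set.
{P, V} satisfies the backdoor criterion.

Yes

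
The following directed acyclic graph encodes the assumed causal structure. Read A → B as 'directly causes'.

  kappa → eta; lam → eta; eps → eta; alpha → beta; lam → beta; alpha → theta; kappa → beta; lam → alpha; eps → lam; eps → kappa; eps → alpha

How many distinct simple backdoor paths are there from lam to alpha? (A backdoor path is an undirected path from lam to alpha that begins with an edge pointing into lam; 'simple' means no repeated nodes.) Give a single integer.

3

A backdoor path from lam to alpha is any simple undirected path whose first edge points into lam (i.e. leaves lam via a parent).
Parents of lam: {eps}.
Enumerating:
  P1: lam <- eps -> alpha
  P2: lam <- eps -> kappa -> beta <- alpha
  P3: lam <- eps -> eta <- kappa -> beta <- alpha
That exhausts the simple backdoor paths. Count: 3.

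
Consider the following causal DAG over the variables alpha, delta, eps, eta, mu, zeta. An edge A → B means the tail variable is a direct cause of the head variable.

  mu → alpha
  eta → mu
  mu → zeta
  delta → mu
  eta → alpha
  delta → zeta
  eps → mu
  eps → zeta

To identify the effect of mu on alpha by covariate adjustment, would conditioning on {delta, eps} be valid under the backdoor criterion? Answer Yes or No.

Backdoor paths from mu to alpha (paths whose first edge points into mu):
  P1: mu <- eta -> alpha
Condition 1 (no descendant of mu in the set): holds — descendants of mu are {alpha, zeta}; none are in {delta, eps}.
Condition 2 (every backdoor path blocked by {delta, eps}):
  P1: open — no interior node is in the conditioning set.
{delta, eps} does not satisfy the backdoor criterion.

No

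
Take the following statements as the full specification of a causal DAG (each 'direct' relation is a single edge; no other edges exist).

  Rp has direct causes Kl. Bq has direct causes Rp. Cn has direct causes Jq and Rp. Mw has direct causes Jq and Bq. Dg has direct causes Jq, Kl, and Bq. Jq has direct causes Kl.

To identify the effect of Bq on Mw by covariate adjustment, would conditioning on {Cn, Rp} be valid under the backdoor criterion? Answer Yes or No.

Yes

Backdoor paths from Bq to Mw (paths whose first edge points into Bq):
  P1: Bq <- Rp <- Kl -> Jq -> Mw
  P2: Bq <- Rp <- Kl -> Dg <- Jq -> Mw
  P3: Bq <- Rp -> Cn <- Jq -> Mw
Condition 1 (no descendant of Bq in the set): holds — descendants of Bq are {Dg, Mw}; none are in {Cn, Rp}.
Condition 2 (every backdoor path blocked by {Cn, Rp}):
  P1: blocked at chain node Rp ∈ conditioning set.
  P2: blocked at chain node Rp ∈ conditioning set.
  P3: blocked at fork node Rp ∈ conditioning set.
{Cn, Rp} satisfies the backdoor criterion.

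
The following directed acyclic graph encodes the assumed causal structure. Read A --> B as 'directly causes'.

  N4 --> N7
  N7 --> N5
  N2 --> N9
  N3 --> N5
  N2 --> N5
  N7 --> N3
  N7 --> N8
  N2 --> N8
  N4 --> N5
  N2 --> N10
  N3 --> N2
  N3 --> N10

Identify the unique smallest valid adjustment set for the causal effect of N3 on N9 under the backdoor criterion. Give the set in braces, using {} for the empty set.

Variables eligible for adjustment (non-descendants of N3, excluding N3 and N9): {N4, N7}.
Backdoor paths from N3 to N9:
  P1: N3 <- N7 <- N4 -> N5 <- N2 -> N9
  P2: N3 <- N7 -> N5 <- N2 -> N9
  P3: N3 <- N7 -> N8 <- N2 -> N9
Each backdoor path contains an unconditioned collider, so every path is already blocked with the empty conditioning set:
  P1: blocked at collider N5 (neither it nor any descendant is in the conditioning set).
  P2: blocked at collider N5 (neither it nor any descendant is in the conditioning set).
  P3: blocked at collider N8 (neither it nor any descendant is in the conditioning set).
The empty set is therefore the unique smallest valid set.

{}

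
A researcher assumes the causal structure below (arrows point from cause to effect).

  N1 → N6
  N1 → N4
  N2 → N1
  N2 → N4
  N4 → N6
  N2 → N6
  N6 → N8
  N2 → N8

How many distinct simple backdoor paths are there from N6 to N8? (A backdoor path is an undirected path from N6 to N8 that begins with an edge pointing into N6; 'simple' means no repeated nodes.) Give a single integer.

5

A backdoor path from N6 to N8 is any simple undirected path whose first edge points into N6 (i.e. leaves N6 via a parent).
Parents of N6: {N1, N2, N4}.
Enumerating:
  P1: N6 <- N2 -> N8
  P2: N6 <- N1 <- N2 -> N8
  P3: N6 <- N1 -> N4 <- N2 -> N8
  P4: N6 <- N4 <- N2 -> N8
  P5: N6 <- N4 <- N1 <- N2 -> N8
That exhausts the simple backdoor paths. Count: 5.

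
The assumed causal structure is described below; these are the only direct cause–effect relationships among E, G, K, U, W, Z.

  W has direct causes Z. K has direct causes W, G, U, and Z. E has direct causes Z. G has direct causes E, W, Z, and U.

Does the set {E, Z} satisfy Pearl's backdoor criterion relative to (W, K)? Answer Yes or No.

Yes

Backdoor paths from W to K (paths whose first edge points into W):
  P1: W <- Z -> E -> G <- U -> K
  P2: W <- Z -> E -> G -> K
  P3: W <- Z -> G <- U -> K
  P4: W <- Z -> G -> K
  P5: W <- Z -> K
Condition 1 (no descendant of W in the set): holds — descendants of W are {G, K}; none are in {E, Z}.
Condition 2 (every backdoor path blocked by {E, Z}):
  P1: blocked at fork node Z ∈ conditioning set.
  P2: blocked at fork node Z ∈ conditioning set.
  P3: blocked at fork node Z ∈ conditioning set.
  P4: blocked at fork node Z ∈ conditioning set.
  P5: blocked at fork node Z ∈ conditioning set.
{E, Z} satisfies the backdoor criterion.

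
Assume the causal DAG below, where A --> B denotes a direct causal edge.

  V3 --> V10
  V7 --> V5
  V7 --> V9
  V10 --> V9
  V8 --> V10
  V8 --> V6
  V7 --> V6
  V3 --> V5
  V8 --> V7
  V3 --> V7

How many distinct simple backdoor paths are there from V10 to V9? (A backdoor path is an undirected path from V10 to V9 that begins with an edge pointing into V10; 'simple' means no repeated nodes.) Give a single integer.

A backdoor path from V10 to V9 is any simple undirected path whose first edge points into V10 (i.e. leaves V10 via a parent).
Parents of V10: {V3, V8}.
Enumerating:
  P1: V10 <- V3 -> V7 -> V9
  P2: V10 <- V3 -> V5 <- V7 -> V9
  P3: V10 <- V8 -> V7 -> V9
  P4: V10 <- V8 -> V6 <- V7 -> V9
That exhausts the simple backdoor paths. Count: 4.

4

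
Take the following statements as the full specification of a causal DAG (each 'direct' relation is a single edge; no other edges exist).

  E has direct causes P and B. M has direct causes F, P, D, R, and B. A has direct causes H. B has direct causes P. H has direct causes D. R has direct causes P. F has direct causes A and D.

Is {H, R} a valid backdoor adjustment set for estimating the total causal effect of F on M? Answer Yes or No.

No

Backdoor paths from F to M (paths whose first edge points into F):
  P1: F <- D -> M
  P2: F <- A <- H <- D -> M
Condition 1 (no descendant of F in the set): holds — descendants of F are {M}; none are in {H, R}.
Condition 2 (every backdoor path blocked by {H, R}):
  P1: open — no interior node is in the conditioning set.
  P2: blocked at chain node H ∈ conditioning set.
{H, R} does not satisfy the backdoor criterion.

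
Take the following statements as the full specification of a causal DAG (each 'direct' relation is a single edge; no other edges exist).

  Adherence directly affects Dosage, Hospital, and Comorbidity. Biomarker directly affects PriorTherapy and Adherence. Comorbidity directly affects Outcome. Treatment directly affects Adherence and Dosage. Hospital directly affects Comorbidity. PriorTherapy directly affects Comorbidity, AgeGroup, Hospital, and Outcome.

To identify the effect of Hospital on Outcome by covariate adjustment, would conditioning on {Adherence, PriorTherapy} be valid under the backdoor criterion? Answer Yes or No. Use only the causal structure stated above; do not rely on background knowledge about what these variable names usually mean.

Backdoor paths from Hospital to Outcome (paths whose first edge points into Hospital):
  P1: Hospital <- Adherence <- Biomarker -> PriorTherapy -> Comorbidity -> Outcome
  P2: Hospital <- Adherence <- Biomarker -> PriorTherapy -> Outcome
  P3: Hospital <- Adherence -> Comorbidity <- PriorTherapy -> Outcome
  P4: Hospital <- Adherence -> Comorbidity -> Outcome
  P5: Hospital <- PriorTherapy <- Biomarker -> Adherence -> Comorbidity -> Outcome
  P6: Hospital <- PriorTherapy -> Comorbidity -> Outcome
  P7: Hospital <- PriorTherapy -> Outcome
Condition 1 (no descendant of Hospital in the set): holds — descendants of Hospital are {Comorbidity, Outcome}; none are in {Adherence, PriorTherapy}.
Condition 2 (every backdoor path blocked by {Adherence, PriorTherapy}):
  P1: blocked at chain node Adherence ∈ conditioning set.
  P2: blocked at chain node Adherence ∈ conditioning set.
  P3: blocked at fork node Adherence ∈ conditioning set.
  P4: blocked at fork node Adherence ∈ conditioning set.
  P5: blocked at chain node PriorTherapy ∈ conditioning set.
  P6: blocked at fork node PriorTherapy ∈ conditioning set.
  P7: blocked at fork node PriorTherapy ∈ conditioning set.
{Adherence, PriorTherapy} satisfies the backdoor criterion.

Yes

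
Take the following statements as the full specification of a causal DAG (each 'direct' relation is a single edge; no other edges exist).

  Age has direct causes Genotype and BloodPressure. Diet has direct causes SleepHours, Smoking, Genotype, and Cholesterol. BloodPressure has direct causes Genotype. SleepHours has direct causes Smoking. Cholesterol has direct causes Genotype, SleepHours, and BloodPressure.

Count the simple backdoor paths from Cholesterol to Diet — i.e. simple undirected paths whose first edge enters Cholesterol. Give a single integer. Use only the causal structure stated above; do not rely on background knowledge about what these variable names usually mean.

5

A backdoor path from Cholesterol to Diet is any simple undirected path whose first edge points into Cholesterol (i.e. leaves Cholesterol via a parent).
Parents of Cholesterol: {BloodPressure, Genotype, SleepHours}.
Enumerating:
  P1: Cholesterol <- Genotype -> Diet
  P2: Cholesterol <- BloodPressure <- Genotype -> Diet
  P3: Cholesterol <- BloodPressure -> Age <- Genotype -> Diet
  P4: Cholesterol <- SleepHours <- Smoking -> Diet
  P5: Cholesterol <- SleepHours -> Diet
That exhausts the simple backdoor paths. Count: 5.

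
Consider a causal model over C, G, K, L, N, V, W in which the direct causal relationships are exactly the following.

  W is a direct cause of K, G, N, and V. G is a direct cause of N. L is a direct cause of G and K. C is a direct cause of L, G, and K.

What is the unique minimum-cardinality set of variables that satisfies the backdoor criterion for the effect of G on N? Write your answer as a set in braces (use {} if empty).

Variables eligible for adjustment (non-descendants of G, excluding G and N): {C, K, L, V, W}.
Backdoor paths from G to N:
  P1: G <- W -> N
  P2: G <- C -> L -> K <- W -> N
  P3: G <- C -> K <- W -> N
  P4: G <- L <- C -> K <- W -> N
  P5: G <- L -> K <- W -> N
The empty set is not sufficient: P1 (G <- W -> N) has no collider blocking it and no conditioned non-collider, so it is open.
Try {W}:
  P1: blocked at fork node W ∈ conditioning set.
  P2: blocked at collider K (neither it nor any descendant is in the conditioning set).
  P3: blocked at collider K (neither it nor any descendant is in the conditioning set).
  P4: blocked at collider K (neither it nor any descendant is in the conditioning set).
  P5: blocked at collider K (neither it nor any descendant is in the conditioning set).
{W} contains no descendant of G and blocks every backdoor path.
No other singleton works — e.g. {C} leaves P1 open — so {W} is the unique smallest valid adjustment set.

{W}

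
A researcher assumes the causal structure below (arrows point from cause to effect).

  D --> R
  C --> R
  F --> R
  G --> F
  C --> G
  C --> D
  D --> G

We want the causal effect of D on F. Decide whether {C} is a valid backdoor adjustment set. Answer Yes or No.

Yes

Backdoor paths from D to F (paths whose first edge points into D):
  P1: D <- C -> G -> F
  P2: D <- C -> R <- F
Condition 1 (no descendant of D in the set): holds — descendants of D are {F, G, R}; none are in {C}.
Condition 2 (every backdoor path blocked by {C}):
  P1: blocked at fork node C ∈ conditioning set.
  P2: blocked at fork node C ∈ conditioning set.
{C} satisfies the backdoor criterion.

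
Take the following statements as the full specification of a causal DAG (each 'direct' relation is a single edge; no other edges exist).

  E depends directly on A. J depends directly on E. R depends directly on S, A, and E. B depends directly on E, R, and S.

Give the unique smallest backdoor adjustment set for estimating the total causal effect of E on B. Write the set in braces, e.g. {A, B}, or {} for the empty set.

Variables eligible for adjustment (non-descendants of E, excluding E and B): {A, S}.
Backdoor paths from E to B:
  P1: E <- A -> R <- S -> B
  P2: E <- A -> R -> B
The empty set is not sufficient: P2 (E <- A -> R -> B) has no collider blocking it and no conditioned non-collider, so it is open.
Try {A}:
  P1: blocked at fork node A ∈ conditioning set.
  P2: blocked at fork node A ∈ conditioning set.
{A} contains no descendant of E and blocks every backdoor path.
No other singleton works — e.g. {S} leaves P2 open — so {A} is the unique smallest valid adjustment set.

{A}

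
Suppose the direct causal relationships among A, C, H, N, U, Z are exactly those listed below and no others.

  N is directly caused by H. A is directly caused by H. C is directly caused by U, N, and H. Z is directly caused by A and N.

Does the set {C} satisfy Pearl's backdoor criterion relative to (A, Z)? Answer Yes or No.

Backdoor paths from A to Z (paths whose first edge points into A):
  P1: A <- H -> N -> Z
  P2: A <- H -> C <- N -> Z
Condition 1 (no descendant of A in the set): holds — descendants of A are {Z}; none are in {C}.
Condition 2 (every backdoor path blocked by {C}):
  P1: open — no interior node is in the conditioning set.
  P2: open — collider(s) C are conditioned on (or have a conditioned descendant) and no non-collider on the path is in the set.
{C} does not satisfy the backdoor criterion.

No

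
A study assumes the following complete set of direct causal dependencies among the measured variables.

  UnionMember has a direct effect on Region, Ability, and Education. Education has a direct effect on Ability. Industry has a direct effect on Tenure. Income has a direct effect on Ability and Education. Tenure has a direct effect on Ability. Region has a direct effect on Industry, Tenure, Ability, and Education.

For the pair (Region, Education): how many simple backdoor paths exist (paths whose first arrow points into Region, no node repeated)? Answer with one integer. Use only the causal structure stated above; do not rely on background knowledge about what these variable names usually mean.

A backdoor path from Region to Education is any simple undirected path whose first edge points into Region (i.e. leaves Region via a parent).
Parents of Region: {UnionMember}.
Enumerating:
  P1: Region <- UnionMember -> Education
  P2: Region <- UnionMember -> Ability <- Income -> Education
  P3: Region <- UnionMember -> Ability <- Education
That exhausts the simple backdoor paths. Count: 3.

3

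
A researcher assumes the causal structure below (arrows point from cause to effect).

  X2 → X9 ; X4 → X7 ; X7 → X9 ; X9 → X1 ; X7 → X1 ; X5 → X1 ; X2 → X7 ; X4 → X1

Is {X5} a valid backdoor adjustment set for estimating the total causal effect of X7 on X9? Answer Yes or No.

Backdoor paths from X7 to X9 (paths whose first edge points into X7):
  P1: X7 <- X4 -> X1 <- X9
  P2: X7 <- X2 -> X9
Condition 1 (no descendant of X7 in the set): holds — descendants of X7 are {X1, X9}; none are in {X5}.
Condition 2 (every backdoor path blocked by {X5}):
  P1: blocked at collider X1 (neither it nor any descendant is in the conditioning set).
  P2: open — no interior node is in the conditioning set.
{X5} does not satisfy the backdoor criterion.

No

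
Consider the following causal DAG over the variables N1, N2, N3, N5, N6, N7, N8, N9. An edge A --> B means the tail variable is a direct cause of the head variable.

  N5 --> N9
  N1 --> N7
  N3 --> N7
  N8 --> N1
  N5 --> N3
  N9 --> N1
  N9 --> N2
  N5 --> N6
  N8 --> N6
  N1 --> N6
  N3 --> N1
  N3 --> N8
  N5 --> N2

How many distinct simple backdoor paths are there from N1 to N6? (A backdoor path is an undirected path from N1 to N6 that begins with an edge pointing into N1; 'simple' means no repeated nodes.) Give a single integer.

A backdoor path from N1 to N6 is any simple undirected path whose first edge points into N1 (i.e. leaves N1 via a parent).
Parents of N1: {N3, N8, N9}.
Enumerating:
  P1: N1 <- N3 <- N5 -> N6
  P2: N1 <- N3 -> N8 -> N6
  P3: N1 <- N9 <- N5 -> N3 -> N8 -> N6
  P4: N1 <- N9 <- N5 -> N6
  P5: N1 <- N9 -> N2 <- N5 -> N3 -> N8 -> N6
  P6: N1 <- N9 -> N2 <- N5 -> N6
  P7: N1 <- N8 <- N3 <- N5 -> N6
  P8: N1 <- N8 -> N6
That exhausts the simple backdoor paths. Count: 8.

8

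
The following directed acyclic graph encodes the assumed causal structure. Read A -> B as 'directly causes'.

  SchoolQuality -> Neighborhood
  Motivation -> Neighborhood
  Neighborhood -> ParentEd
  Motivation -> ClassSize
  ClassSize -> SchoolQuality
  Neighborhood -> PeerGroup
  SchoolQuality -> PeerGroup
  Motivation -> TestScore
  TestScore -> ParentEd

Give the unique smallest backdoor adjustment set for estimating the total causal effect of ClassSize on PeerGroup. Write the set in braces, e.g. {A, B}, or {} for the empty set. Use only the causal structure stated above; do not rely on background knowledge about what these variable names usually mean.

Variables eligible for adjustment (non-descendants of ClassSize, excluding ClassSize and PeerGroup): {Motivation, TestScore}.
Backdoor paths from ClassSize to PeerGroup:
  P1: ClassSize <- Motivation -> TestScore -> ParentEd <- Neighborhood <- SchoolQuality -> PeerGroup
  P2: ClassSize <- Motivation -> TestScore -> ParentEd <- Neighborhood -> PeerGroup
  P3: ClassSize <- Motivation -> Neighborhood <- SchoolQuality -> PeerGroup
  P4: ClassSize <- Motivation -> Neighborhood -> PeerGroup
The empty set is not sufficient: P4 (ClassSize <- Motivation -> Neighborhood -> PeerGroup) has no collider blocking it and no conditioned non-collider, so it is open.
Try {Motivation}:
  P1: blocked at fork node Motivation ∈ conditioning set.
  P2: blocked at fork node Motivation ∈ conditioning set.
  P3: blocked at fork node Motivation ∈ conditioning set.
  P4: blocked at fork node Motivation ∈ conditioning set.
{Motivation} contains no descendant of ClassSize and blocks every backdoor path.
No other singleton works — e.g. {TestScore} leaves P4 open — so {Motivation} is the unique smallest valid adjustment set.

{Motivation}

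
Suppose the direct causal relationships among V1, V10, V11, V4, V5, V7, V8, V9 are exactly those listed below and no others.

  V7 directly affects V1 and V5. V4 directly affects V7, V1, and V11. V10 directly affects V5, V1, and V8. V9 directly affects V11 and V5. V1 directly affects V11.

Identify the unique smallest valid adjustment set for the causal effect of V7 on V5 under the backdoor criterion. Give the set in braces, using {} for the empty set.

{}

Variables eligible for adjustment (non-descendants of V7, excluding V7 and V5): {V10, V4, V8, V9}.
Backdoor paths from V7 to V5:
  P1: V7 <- V4 -> V1 <- V10 -> V5
  P2: V7 <- V4 -> V1 -> V11 <- V9 -> V5
  P3: V7 <- V4 -> V11 <- V9 -> V5
  P4: V7 <- V4 -> V11 <- V1 <- V10 -> V5
Each backdoor path contains an unconditioned collider, so every path is already blocked with the empty conditioning set:
  P1: blocked at collider V1 (neither it nor any descendant is in the conditioning set).
  P2: blocked at collider V11 (neither it nor any descendant is in the conditioning set).
  P3: blocked at collider V11 (neither it nor any descendant is in the conditioning set).
  P4: blocked at collider V11 (neither it nor any descendant is in the conditioning set).
The empty set is therefore the unique smallest valid set.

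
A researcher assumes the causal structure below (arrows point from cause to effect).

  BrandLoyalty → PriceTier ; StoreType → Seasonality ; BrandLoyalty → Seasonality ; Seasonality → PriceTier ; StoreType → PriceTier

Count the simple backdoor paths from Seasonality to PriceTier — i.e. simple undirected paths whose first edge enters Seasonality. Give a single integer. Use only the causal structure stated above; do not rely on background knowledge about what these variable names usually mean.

A backdoor path from Seasonality to PriceTier is any simple undirected path whose first edge points into Seasonality (i.e. leaves Seasonality via a parent).
Parents of Seasonality: {BrandLoyalty, StoreType}.
Enumerating:
  P1: Seasonality <- StoreType -> PriceTier
  P2: Seasonality <- BrandLoyalty -> PriceTier
That exhausts the simple backdoor paths. Count: 2.

2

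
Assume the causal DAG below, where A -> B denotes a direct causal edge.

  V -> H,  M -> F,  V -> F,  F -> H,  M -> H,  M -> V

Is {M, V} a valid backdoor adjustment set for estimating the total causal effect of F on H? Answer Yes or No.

Backdoor paths from F to H (paths whose first edge points into F):
  P1: F <- M -> V -> H
  P2: F <- M -> H
  P3: F <- V <- M -> H
  P4: F <- V -> H
Condition 1 (no descendant of F in the set): holds — descendants of F are {H}; none are in {M, V}.
Condition 2 (every backdoor path blocked by {M, V}):
  P1: blocked at fork node M ∈ conditioning set.
  P2: blocked at fork node M ∈ conditioning set.
  P3: blocked at chain node V ∈ conditioning set.
  P4: blocked at fork node V ∈ conditioning set.
{M, V} satisfies the backdoor criterion.

Yes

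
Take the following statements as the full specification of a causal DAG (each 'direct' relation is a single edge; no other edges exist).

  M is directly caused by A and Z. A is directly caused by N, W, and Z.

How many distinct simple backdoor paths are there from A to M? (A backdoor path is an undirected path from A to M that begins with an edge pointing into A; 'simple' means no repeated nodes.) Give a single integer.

A backdoor path from A to M is any simple undirected path whose first edge points into A (i.e. leaves A via a parent).
Parents of A: {N, W, Z}.
Enumerating:
  P1: A <- Z -> M
That exhausts the simple backdoor paths. Count: 1.

1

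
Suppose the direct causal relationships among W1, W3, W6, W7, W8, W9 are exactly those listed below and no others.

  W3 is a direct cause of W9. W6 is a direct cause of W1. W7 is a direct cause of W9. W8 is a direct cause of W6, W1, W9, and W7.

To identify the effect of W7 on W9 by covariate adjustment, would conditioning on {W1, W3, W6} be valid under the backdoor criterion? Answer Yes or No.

Backdoor paths from W7 to W9 (paths whose first edge points into W7):
  P1: W7 <- W8 -> W9
Condition 1 (no descendant of W7 in the set): holds — descendants of W7 are {W9}; none are in {W1, W3, W6}.
Condition 2 (every backdoor path blocked by {W1, W3, W6}):
  P1: open — no interior node is in the conditioning set.
{W1, W3, W6} does not satisfy the backdoor criterion.

No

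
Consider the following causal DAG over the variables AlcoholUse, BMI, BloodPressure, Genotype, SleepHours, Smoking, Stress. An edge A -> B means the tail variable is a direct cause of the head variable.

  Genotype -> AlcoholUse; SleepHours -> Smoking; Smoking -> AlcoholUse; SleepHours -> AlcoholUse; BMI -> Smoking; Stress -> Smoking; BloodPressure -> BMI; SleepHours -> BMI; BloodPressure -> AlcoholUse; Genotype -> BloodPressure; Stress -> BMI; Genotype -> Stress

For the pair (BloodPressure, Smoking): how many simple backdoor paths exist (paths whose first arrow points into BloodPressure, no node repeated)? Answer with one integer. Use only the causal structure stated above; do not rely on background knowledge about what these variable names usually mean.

A backdoor path from BloodPressure to Smoking is any simple undirected path whose first edge points into BloodPressure (i.e. leaves BloodPressure via a parent).
Parents of BloodPressure: {Genotype}.
Enumerating:
  P1: BloodPressure <- Genotype -> Stress -> BMI <- SleepHours -> Smoking
  P2: BloodPressure <- Genotype -> Stress -> BMI <- SleepHours -> AlcoholUse <- Smoking
  P3: BloodPressure <- Genotype -> Stress -> BMI -> Smoking
  P4: BloodPressure <- Genotype -> Stress -> Smoking
  P5: BloodPressure <- Genotype -> AlcoholUse <- SleepHours -> BMI <- Stress -> Smoking
  P6: BloodPressure <- Genotype -> AlcoholUse <- SleepHours -> BMI -> Smoking
  P7: BloodPressure <- Genotype -> AlcoholUse <- SleepHours -> Smoking
  P8: BloodPressure <- Genotype -> AlcoholUse <- Smoking
That exhausts the simple backdoor paths. Count: 8.

8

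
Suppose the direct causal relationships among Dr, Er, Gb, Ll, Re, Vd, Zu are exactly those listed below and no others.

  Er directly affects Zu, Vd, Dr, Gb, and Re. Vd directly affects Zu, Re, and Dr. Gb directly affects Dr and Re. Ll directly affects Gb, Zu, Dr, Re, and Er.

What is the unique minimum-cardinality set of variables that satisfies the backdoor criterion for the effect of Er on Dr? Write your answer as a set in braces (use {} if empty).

Variables eligible for adjustment (non-descendants of Er, excluding Er and Dr): {Ll}.
Backdoor paths from Er to Dr:
  P1: Er <- Ll -> Gb -> Dr
  P2: Er <- Ll -> Gb -> Re <- Vd -> Dr
  P3: Er <- Ll -> Dr
  P4: Er <- Ll -> Zu <- Vd -> Dr
  P5: Er <- Ll -> Zu <- Vd -> Re <- Gb -> Dr
  P6: Er <- Ll -> Re <- Gb -> Dr
  P7: Er <- Ll -> Re <- Vd -> Dr
The empty set is not sufficient: P1 (Er <- Ll -> Gb -> Dr) has no collider blocking it and no conditioned non-collider, so it is open.
Try {Ll}:
  P1: blocked at fork node Ll ∈ conditioning set.
  P2: blocked at fork node Ll ∈ conditioning set.
  P3: blocked at fork node Ll ∈ conditioning set.
  P4: blocked at fork node Ll ∈ conditioning set.
  P5: blocked at fork node Ll ∈ conditioning set.
  P6: blocked at fork node Ll ∈ conditioning set.
  P7: blocked at fork node Ll ∈ conditioning set.
{Ll} contains no descendant of Er and blocks every backdoor path.
{Ll} is the unique smallest valid adjustment set.

{Ll}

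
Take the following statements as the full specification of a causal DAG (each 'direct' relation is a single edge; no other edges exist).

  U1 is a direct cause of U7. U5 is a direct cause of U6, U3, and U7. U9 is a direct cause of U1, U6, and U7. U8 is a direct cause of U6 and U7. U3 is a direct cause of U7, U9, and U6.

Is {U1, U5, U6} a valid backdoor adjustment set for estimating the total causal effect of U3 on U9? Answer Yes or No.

No

Backdoor paths from U3 to U9 (paths whose first edge points into U3):
  P1: U3 <- U5 -> U6 <- U8 -> U7 <- U9
  P2: U3 <- U5 -> U6 <- U8 -> U7 <- U1 <- U9
  P3: U3 <- U5 -> U6 <- U9
  P4: U3 <- U5 -> U7 <- U8 -> U6 <- U9
  P5: U3 <- U5 -> U7 <- U9
  P6: U3 <- U5 -> U7 <- U1 <- U9
Condition 1 (no descendant of U3 in the set): FAILS — U1 and U6 are descendants of U3.
Condition 2 (every backdoor path blocked by {U1, U5, U6}):
  P1: blocked at fork node U5 ∈ conditioning set.
  P2: blocked at fork node U5 ∈ conditioning set.
  P3: blocked at fork node U5 ∈ conditioning set.
  P4: blocked at fork node U5 ∈ conditioning set.
  P5: blocked at fork node U5 ∈ conditioning set.
  P6: blocked at fork node U5 ∈ conditioning set.
{U1, U5, U6} does not satisfy the backdoor criterion.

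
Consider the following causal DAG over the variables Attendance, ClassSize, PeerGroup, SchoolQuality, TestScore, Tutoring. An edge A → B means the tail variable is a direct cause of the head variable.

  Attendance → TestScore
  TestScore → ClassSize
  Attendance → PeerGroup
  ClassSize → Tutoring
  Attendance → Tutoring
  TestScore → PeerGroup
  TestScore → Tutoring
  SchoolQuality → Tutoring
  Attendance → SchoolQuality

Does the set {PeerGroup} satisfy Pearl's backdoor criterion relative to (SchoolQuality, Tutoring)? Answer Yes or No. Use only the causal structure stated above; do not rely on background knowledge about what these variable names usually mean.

Backdoor paths from SchoolQuality to Tutoring (paths whose first edge points into SchoolQuality):
  P1: SchoolQuality <- Attendance -> TestScore -> ClassSize -> Tutoring
  P2: SchoolQuality <- Attendance -> TestScore -> Tutoring
  P3: SchoolQuality <- Attendance -> PeerGroup <- TestScore -> ClassSize -> Tutoring
  P4: SchoolQuality <- Attendance -> PeerGroup <- TestScore -> Tutoring
  P5: SchoolQuality <- Attendance -> Tutoring
Condition 1 (no descendant of SchoolQuality in the set): holds — descendants of SchoolQuality are {Tutoring}; none are in {PeerGroup}.
Condition 2 (every backdoor path blocked by {PeerGroup}):
  P1: open — no interior node is in the conditioning set.
  P2: open — no interior node is in the conditioning set.
  P3: open — collider(s) PeerGroup are conditioned on (or have a conditioned descendant) and no non-collider on the path is in the set.
  P4: open — collider(s) PeerGroup are conditioned on (or have a conditioned descendant) and no non-collider on the path is in the set.
  P5: open — no interior node is in the conditioning set.
{PeerGroup} does not satisfy the backdoor criterion.

No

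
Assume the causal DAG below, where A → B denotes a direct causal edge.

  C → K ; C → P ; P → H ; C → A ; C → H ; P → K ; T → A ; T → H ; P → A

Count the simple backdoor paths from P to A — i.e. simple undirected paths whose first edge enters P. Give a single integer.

A backdoor path from P to A is any simple undirected path whose first edge points into P (i.e. leaves P via a parent).
Parents of P: {C}.
Enumerating:
  P1: P <- C -> A
  P2: P <- C -> H <- T -> A
That exhausts the simple backdoor paths. Count: 2.

2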